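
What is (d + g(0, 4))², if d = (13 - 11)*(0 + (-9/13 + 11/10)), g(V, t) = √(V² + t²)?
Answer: 97969/4225 ≈ 23.188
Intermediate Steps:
d = 53/65 (d = 2*(0 + (-9*1/13 + 11*(⅒))) = 2*(0 + (-9/13 + 11/10)) = 2*(0 + 53/130) = 2*(53/130) = 53/65 ≈ 0.81538)
(d + g(0, 4))² = (53/65 + √(0² + 4²))² = (53/65 + √(0 + 16))² = (53/65 + √16)² = (53/65 + 4)² = (313/65)² = 97969/4225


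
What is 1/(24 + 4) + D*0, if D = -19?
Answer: 1/28 ≈ 0.035714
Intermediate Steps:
1/(24 + 4) + D*0 = 1/(24 + 4) - 19*0 = 1/28 + 0 = 1/28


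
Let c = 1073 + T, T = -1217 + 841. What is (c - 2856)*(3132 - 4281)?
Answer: 2480691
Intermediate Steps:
T = -376
c = 697 (c = 1073 - 376 = 697)
(c - 2856)*(3132 - 4281) = (697 - 2856)*(3132 - 4281) = -2159*(-1149) = 2480691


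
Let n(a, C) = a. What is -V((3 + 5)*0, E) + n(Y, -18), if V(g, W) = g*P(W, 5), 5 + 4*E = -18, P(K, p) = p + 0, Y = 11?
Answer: 11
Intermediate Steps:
P(K, p) = p
E = -23/4 (E = -5/4 + (¼)*(-18) = -5/4 - 9/2 = -23/4 ≈ -5.7500)
V(g, W) = 5*g (V(g, W) = g*5 = 5*g)
-V((3 + 5)*0, E) + n(Y, -18) = -5*(3 + 5)*0 + 11 = -5*8*0 + 11 = -5*0 + 11 = -1*0 + 11 = 0 + 11 = 11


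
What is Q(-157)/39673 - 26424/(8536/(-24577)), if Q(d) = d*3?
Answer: 33201727698/436403 ≈ 76080.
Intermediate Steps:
Q(d) = 3*d
Q(-157)/39673 - 26424/(8536/(-24577)) = (3*(-157))/39673 - 26424/(8536/(-24577)) = -471*1/39673 - 26424/(8536*(-1/24577)) = -471/39673 - 26424/(-8536/24577) = -471/39673 - 26424*(-24577/8536) = -471/39673 + 81177831/1067 = 33201727698/436403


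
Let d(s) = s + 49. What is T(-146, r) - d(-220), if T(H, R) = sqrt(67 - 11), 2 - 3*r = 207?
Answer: 171 + 2*sqrt(14) ≈ 178.48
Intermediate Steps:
r = -205/3 (r = 2/3 - 1/3*207 = 2/3 - 69 = -205/3 ≈ -68.333)
d(s) = 49 + s
T(H, R) = 2*sqrt(14) (T(H, R) = sqrt(56) = 2*sqrt(14))
T(-146, r) - d(-220) = 2*sqrt(14) - (49 - 220) = 2*sqrt(14) - 1*(-171) = 2*sqrt(14) + 171 = 171 + 2*sqrt(14)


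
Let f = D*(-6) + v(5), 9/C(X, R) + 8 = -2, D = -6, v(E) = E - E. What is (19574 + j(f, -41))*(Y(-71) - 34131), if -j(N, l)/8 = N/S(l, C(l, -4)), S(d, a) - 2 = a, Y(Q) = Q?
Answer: -7265667668/11 ≈ -6.6051e+8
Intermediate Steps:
v(E) = 0
C(X, R) = -9/10 (C(X, R) = 9/(-8 - 2) = 9/(-10) = 9*(-1/10) = -9/10)
S(d, a) = 2 + a
f = 36 (f = -6*(-6) + 0 = 36 + 0 = 36)
j(N, l) = -80*N/11 (j(N, l) = -8*N/(2 - 9/10) = -8*N/11/10 = -8*N*10/11 = -80*N/11)
(19574 + j(f, -41))*(Y(-71) - 34131) = (19574 - 80/11*36)*(-71 - 34131) = (19574 - 2880/11)*(-34202) = (212434/11)*(-34202) = -7265667668/11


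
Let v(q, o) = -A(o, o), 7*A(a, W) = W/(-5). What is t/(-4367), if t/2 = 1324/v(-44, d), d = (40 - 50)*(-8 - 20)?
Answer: -331/4367 ≈ -0.075796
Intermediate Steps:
A(a, W) = -W/35 (A(a, W) = (W/(-5))/7 = (W*(-⅕))/7 = (-W/5)/7 = -W/35)
d = 280 (d = -10*(-28) = 280)
v(q, o) = o/35 (v(q, o) = -(-1)*o/35 = o/35)
t = 331 (t = 2*(1324/(((1/35)*280))) = 2*(1324/8) = 2*(1324*(⅛)) = 2*(331/2) = 331)
t/(-4367) = 331/(-4367) = 331*(-1/4367) = -331/4367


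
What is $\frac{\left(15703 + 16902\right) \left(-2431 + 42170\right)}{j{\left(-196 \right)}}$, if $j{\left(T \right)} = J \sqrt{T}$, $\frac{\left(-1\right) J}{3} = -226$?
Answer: $- \frac{185098585 i}{1356} \approx - 1.365 \cdot 10^{5} i$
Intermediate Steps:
$J = 678$ ($J = \left(-3\right) \left(-226\right) = 678$)
$j{\left(T \right)} = 678 \sqrt{T}$
$\frac{\left(15703 + 16902\right) \left(-2431 + 42170\right)}{j{\left(-196 \right)}} = \frac{\left(15703 + 16902\right) \left(-2431 + 42170\right)}{678 \sqrt{-196}} = \frac{32605 \cdot 39739}{678 \cdot 14 i} = \frac{1295690095}{9492 i} = 1295690095 \left(- \frac{i}{9492}\right) = - \frac{185098585 i}{1356}$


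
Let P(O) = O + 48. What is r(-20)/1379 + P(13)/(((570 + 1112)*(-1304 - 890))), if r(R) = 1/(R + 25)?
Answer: 3269713/25444673660 ≈ 0.00012850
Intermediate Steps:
P(O) = 48 + O
r(R) = 1/(25 + R)
r(-20)/1379 + P(13)/(((570 + 1112)*(-1304 - 890))) = 1/((25 - 20)*1379) + (48 + 13)/(((570 + 1112)*(-1304 - 890))) = (1/1379)/5 + 61/((1682*(-2194))) = (1/5)*(1/1379) + 61/(-3690308) = 1/6895 + 61*(-1/3690308) = 1/6895 - 61/3690308 = 3269713/25444673660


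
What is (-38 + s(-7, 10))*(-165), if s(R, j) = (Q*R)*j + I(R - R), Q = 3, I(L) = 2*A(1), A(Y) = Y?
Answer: 40590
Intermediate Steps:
I(L) = 2 (I(L) = 2*1 = 2)
s(R, j) = 2 + 3*R*j (s(R, j) = (3*R)*j + 2 = 3*R*j + 2 = 2 + 3*R*j)
(-38 + s(-7, 10))*(-165) = (-38 + (2 + 3*(-7)*10))*(-165) = (-38 + (2 - 210))*(-165) = (-38 - 208)*(-165) = -246*(-165) = 40590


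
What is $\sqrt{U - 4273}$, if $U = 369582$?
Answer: $\sqrt{365309} \approx 604.41$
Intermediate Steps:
$\sqrt{U - 4273} = \sqrt{369582 - 4273} = \sqrt{365309}$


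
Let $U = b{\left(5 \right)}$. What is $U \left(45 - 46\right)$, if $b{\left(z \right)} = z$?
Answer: $-5$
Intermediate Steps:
$U = 5$
$U \left(45 - 46\right) = 5 \left(45 - 46\right) = 5 \left(-1\right) = -5$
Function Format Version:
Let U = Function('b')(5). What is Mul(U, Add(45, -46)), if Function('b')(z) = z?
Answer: -5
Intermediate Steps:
U = 5
Mul(U, Add(45, -46)) = Mul(5, Add(45, -46)) = Mul(5, -1) = -5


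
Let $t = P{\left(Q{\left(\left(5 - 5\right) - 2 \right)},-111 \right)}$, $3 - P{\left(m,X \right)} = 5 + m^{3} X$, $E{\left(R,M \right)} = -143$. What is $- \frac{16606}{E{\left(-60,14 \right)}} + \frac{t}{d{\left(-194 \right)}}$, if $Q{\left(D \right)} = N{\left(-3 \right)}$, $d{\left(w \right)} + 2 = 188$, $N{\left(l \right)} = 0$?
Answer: $\frac{1544215}{13299} \approx 116.12$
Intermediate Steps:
$d{\left(w \right)} = 186$ ($d{\left(w \right)} = -2 + 188 = 186$)
$Q{\left(D \right)} = 0$
$P{\left(m,X \right)} = -2 - X m^{3}$ ($P{\left(m,X \right)} = 3 - \left(5 + m^{3} X\right) = 3 - \left(5 + X m^{3}\right) = -2 - X m^{3}$)
$t = -2$ ($t = -2 - - 111 \cdot 0^{3} = -2 - \left(-111\right) 0 = -2 + 0 = -2$)
$- \frac{16606}{E{\left(-60,14 \right)}} + \frac{t}{d{\left(-194 \right)}} = - \frac{16606}{-143} - \frac{2}{186} = \left(-16606\right) \left(- \frac{1}{143}\right) - \frac{1}{93} = \frac{16606}{143} - \frac{1}{93} = \frac{1544215}{13299}$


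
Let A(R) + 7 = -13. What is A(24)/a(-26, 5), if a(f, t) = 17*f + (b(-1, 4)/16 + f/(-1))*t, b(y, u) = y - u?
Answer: 320/5017 ≈ 0.063783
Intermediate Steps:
A(R) = -20 (A(R) = -7 - 13 = -20)
a(f, t) = 17*f + t*(-5/16 - f) (a(f, t) = 17*f + ((-1 - 1*4)/16 + f/(-1))*t = 17*f + ((-1 - 4)*(1/16) + f*(-1))*t = 17*f + (-5*1/16 - f)*t = 17*f + (-5/16 - f)*t = 17*f + t*(-5/16 - f))
A(24)/a(-26, 5) = -20/(17*(-26) - 5/16*5 - 1*(-26)*5) = -20/(-442 - 25/16 + 130) = -20/(-5017/16) = -20*(-16/5017) = 320/5017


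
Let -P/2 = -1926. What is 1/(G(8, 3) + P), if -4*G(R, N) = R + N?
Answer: 4/15397 ≈ 0.00025979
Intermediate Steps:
P = 3852 (P = -2*(-1926) = 3852)
G(R, N) = -N/4 - R/4 (G(R, N) = -(R + N)/4 = -(N + R)/4 = -N/4 - R/4)
1/(G(8, 3) + P) = 1/((-¼*3 - ¼*8) + 3852) = 1/((-¾ - 2) + 3852) = 1/(-11/4 + 3852) = 1/(15397/4) = 4/15397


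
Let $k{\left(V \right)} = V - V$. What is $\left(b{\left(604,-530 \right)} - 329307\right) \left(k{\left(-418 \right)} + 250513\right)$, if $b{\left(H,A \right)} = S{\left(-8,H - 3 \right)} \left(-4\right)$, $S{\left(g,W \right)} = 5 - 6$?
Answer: $-82494682439$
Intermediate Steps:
$S{\left(g,W \right)} = -1$ ($S{\left(g,W \right)} = 5 - 6 = -1$)
$b{\left(H,A \right)} = 4$ ($b{\left(H,A \right)} = \left(-1\right) \left(-4\right) = 4$)
$k{\left(V \right)} = 0$
$\left(b{\left(604,-530 \right)} - 329307\right) \left(k{\left(-418 \right)} + 250513\right) = \left(4 - 329307\right) \left(0 + 250513\right) = \left(-329303\right) 250513 = -82494682439$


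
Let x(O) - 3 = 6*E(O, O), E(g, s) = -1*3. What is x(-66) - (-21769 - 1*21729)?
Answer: 43483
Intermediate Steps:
E(g, s) = -3
x(O) = -15 (x(O) = 3 + 6*(-3) = 3 - 18 = -15)
x(-66) - (-21769 - 1*21729) = -15 - (-21769 - 1*21729) = -15 - (-21769 - 21729) = -15 - 1*(-43498) = -15 + 43498 = 43483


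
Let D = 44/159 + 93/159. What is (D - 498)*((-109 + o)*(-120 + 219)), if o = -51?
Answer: 417357600/53 ≈ 7.8747e+6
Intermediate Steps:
D = 137/159 (D = 44*(1/159) + 93*(1/159) = 44/159 + 31/53 = 137/159 ≈ 0.86164)
(D - 498)*((-109 + o)*(-120 + 219)) = (137/159 - 498)*((-109 - 51)*(-120 + 219)) = -(-12647200)*99/159 = -79045/159*(-15840) = 417357600/53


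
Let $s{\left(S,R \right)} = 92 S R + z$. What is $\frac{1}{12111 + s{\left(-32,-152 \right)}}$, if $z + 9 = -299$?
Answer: $\frac{1}{459291} \approx 2.1773 \cdot 10^{-6}$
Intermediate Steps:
$z = -308$ ($z = -9 - 299 = -308$)
$s{\left(S,R \right)} = -308 + 92 R S$ ($s{\left(S,R \right)} = 92 S R - 308 = 92 R S - 308 = -308 + 92 R S$)
$\frac{1}{12111 + s{\left(-32,-152 \right)}} = \frac{1}{12111 - \left(308 + 13984 \left(-32\right)\right)} = \frac{1}{12111 + \left(-308 + 447488\right)} = \frac{1}{12111 + 447180} = \frac{1}{459291}$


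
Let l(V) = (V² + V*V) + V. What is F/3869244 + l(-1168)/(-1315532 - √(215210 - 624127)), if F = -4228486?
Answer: (-48627589*√773 + 8057610210436*I)/(1934622*(-1315532*I + 23*√773)) ≈ -3.166 + 0.0010077*I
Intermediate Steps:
l(V) = V + 2*V² (l(V) = (V² + V²) + V = 2*V² + V = V + 2*V²)
F/3869244 + l(-1168)/(-1315532 - √(215210 - 624127)) = -4228486/3869244 + (-1168*(1 + 2*(-1168)))/(-1315532 - √(215210 - 624127)) = -4228486*1/3869244 + (-1168*(1 - 2336))/(-1315532 - √(-408917)) = -2114243/1934622 + (-1168*(-2335))/(-1315532 - 23*I*√773) = -2114243/1934622 + 2727280/(-1315532 - 23*I*√773)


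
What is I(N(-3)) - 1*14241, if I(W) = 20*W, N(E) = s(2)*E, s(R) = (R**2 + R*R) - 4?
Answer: -14481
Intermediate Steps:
s(R) = -4 + 2*R**2 (s(R) = (R**2 + R**2) - 4 = 2*R**2 - 4 = -4 + 2*R**2)
N(E) = 4*E (N(E) = (-4 + 2*2**2)*E = (-4 + 2*4)*E = (-4 + 8)*E = 4*E)
I(N(-3)) - 1*14241 = 20*(4*(-3)) - 1*14241 = 20*(-12) - 14241 = -240 - 14241 = -14481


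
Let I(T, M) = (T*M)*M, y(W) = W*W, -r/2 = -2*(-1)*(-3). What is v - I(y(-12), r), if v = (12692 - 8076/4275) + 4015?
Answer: -5744017/1425 ≈ -4030.9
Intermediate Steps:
v = 23804783/1425 (v = (12692 - 8076*1/4275) + 4015 = (12692 - 2692/1425) + 4015 = 18083408/1425 + 4015 = 23804783/1425 ≈ 16705.)
r = 12 (r = -2*(-2*(-1))*(-3) = -4*(-3) = -2*(-6) = 12)
y(W) = W**2
I(T, M) = T*M**2 (I(T, M) = (M*T)*M = T*M**2)
v - I(y(-12), r) = 23804783/1425 - (-12)**2*12**2 = 23804783/1425 - 144*144 = 23804783/1425 - 1*20736 = 23804783/1425 - 20736 = -5744017/1425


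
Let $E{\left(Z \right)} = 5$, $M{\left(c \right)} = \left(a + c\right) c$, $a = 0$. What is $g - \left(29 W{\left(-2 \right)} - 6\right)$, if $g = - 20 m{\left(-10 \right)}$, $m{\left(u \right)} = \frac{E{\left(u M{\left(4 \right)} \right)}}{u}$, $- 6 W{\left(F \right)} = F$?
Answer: $\frac{19}{3} \approx 6.3333$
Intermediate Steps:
$W{\left(F \right)} = - \frac{F}{6}$
$M{\left(c \right)} = c^{2}$ ($M{\left(c \right)} = \left(0 + c\right) c = c c = c^{2}$)
$m{\left(u \right)} = \frac{5}{u}$
$g = 10$ ($g = - 20 \frac{5}{-10} = - 20 \cdot 5 \left(- \frac{1}{10}\right) = \left(-20\right) \left(- \frac{1}{2}\right) = 10$)
$g - \left(29 W{\left(-2 \right)} - 6\right) = 10 - \left(29 \left(\left(- \frac{1}{6}\right) \left(-2\right)\right) - 6\right) = 10 - \left(29 \cdot \frac{1}{3} - 6\right) = 10 - \left(\frac{29}{3} - 6\right) = 10 - \frac{11}{3} = \frac{19}{3}$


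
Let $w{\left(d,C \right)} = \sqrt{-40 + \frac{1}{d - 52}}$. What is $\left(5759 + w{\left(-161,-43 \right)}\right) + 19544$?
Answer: $25303 + \frac{i \sqrt{1814973}}{213} \approx 25303.0 + 6.3249 i$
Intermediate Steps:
$w{\left(d,C \right)} = \sqrt{-40 + \frac{1}{-52 + d}}$
$\left(5759 + w{\left(-161,-43 \right)}\right) + 19544 = \left(5759 + \sqrt{\frac{2081 - -6440}{-52 - 161}}\right) + 19544 = \left(5759 + \sqrt{\frac{2081 + 6440}{-213}}\right) + 19544 = \left(5759 + \sqrt{\left(- \frac{1}{213}\right) 8521}\right) + 19544 = \left(5759 + \sqrt{- \frac{8521}{213}}\right) + 19544 = \left(5759 + \frac{i \sqrt{1814973}}{213}\right) + 19544 = 25303 + \frac{i \sqrt{1814973}}{213}$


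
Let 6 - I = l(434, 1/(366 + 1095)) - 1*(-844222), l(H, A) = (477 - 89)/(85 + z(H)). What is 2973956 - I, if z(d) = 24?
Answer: 416181136/109 ≈ 3.8182e+6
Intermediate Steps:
l(H, A) = 388/109 (l(H, A) = (477 - 89)/(85 + 24) = 388/109)
I = -92019932/109 (I = 6 - (388/109 - 1*(-844222)) = 6 - (388/109 + 844222) = 6 - 1*92020586/109 = 6 - 92020586/109 = -92019932/109 ≈ -8.4422e+5)
2973956 - I = 2973956 - 1*(-92019932/109) = 2973956 + 92019932/109 = 416181136/109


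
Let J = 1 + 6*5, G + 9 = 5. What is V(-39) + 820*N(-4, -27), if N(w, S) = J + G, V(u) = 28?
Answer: 22168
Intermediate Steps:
G = -4 (G = -9 + 5 = -4)
J = 31 (J = 1 + 30 = 31)
N(w, S) = 27 (N(w, S) = 31 - 4 = 27)
V(-39) + 820*N(-4, -27) = 28 + 820*27 = 28 + 22140 = 22168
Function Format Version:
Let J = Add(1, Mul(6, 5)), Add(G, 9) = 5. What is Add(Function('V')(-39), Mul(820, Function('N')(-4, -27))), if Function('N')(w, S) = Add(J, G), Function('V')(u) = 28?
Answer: 22168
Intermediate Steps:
G = -4 (G = Add(-9, 5) = -4)
J = 31 (J = Add(1, 30) = 31)
Function('N')(w, S) = 27 (Function('N')(w, S) = Add(31, -4) = 27)
Add(Function('V')(-39), Mul(820, Function('N')(-4, -27))) = Add(28, Mul(820, 27)) = Add(28, 22140) = 22168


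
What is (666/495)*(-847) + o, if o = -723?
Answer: -9313/5 ≈ -1862.6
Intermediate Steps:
(666/495)*(-847) + o = (666/495)*(-847) - 723 = (666*(1/495))*(-847) - 723 = (74/55)*(-847) - 723 = -5698/5 - 723 = -9313/5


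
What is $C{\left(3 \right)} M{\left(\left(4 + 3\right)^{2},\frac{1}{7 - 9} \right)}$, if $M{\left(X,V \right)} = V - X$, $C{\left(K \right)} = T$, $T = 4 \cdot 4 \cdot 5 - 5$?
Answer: $- \frac{7425}{2} \approx -3712.5$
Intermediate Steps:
$T = 75$ ($T = 16 \cdot 5 - 5 = 80 - 5 = 75$)
$C{\left(K \right)} = 75$
$C{\left(3 \right)} M{\left(\left(4 + 3\right)^{2},\frac{1}{7 - 9} \right)} = 75 \left(\frac{1}{7 - 9} - \left(4 + 3\right)^{2}\right) = 75 \left(\frac{1}{7 - 9} - 7^{2}\right) = 75 \left(\frac{1}{7 - 9} - 49\right) = 75 \left(\frac{1}{-2} - 49\right) = 75 \left(- \frac{1}{2} - 49\right) = 75 \left(- \frac{99}{2}\right) = - \frac{7425}{2}$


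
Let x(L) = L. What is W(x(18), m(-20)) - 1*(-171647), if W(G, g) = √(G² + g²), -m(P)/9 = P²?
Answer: 171647 + 18*√40001 ≈ 1.7525e+5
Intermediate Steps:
m(P) = -9*P²
W(x(18), m(-20)) - 1*(-171647) = √(18² + (-9*(-20)²)²) - 1*(-171647) = √(324 + (-9*400)²) + 171647 = √(324 + (-3600)²) + 171647 = √(324 + 12960000) + 171647 = √12960324 + 171647 = 18*√40001 + 171647 = 171647 + 18*√40001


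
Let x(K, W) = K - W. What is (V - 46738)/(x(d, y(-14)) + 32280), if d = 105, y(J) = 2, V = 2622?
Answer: -44116/32383 ≈ -1.3623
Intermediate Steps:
(V - 46738)/(x(d, y(-14)) + 32280) = (2622 - 46738)/((105 - 1*2) + 32280) = -44116/((105 - 2) + 32280) = -44116/(103 + 32280) = -44116/32383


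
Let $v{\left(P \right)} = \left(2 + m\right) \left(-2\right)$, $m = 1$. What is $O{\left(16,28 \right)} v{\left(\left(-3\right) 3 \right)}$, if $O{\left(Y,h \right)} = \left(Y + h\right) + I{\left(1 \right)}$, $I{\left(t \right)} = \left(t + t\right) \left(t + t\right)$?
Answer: $-288$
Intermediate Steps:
$v{\left(P \right)} = -6$ ($v{\left(P \right)} = \left(2 + 1\right) \left(-2\right) = 3 \left(-2\right) = -6$)
$I{\left(t \right)} = 4 t^{2}$ ($I{\left(t \right)} = 2 t 2 t = 4 t^{2}$)
$O{\left(Y,h \right)} = 4 + Y + h$ ($O{\left(Y,h \right)} = \left(Y + h\right) + 4 \cdot 1^{2} = \left(Y + h\right) + 4 \cdot 1 = \left(Y + h\right) + 4 = 4 + Y + h$)
$O{\left(16,28 \right)} v{\left(\left(-3\right) 3 \right)} = \left(4 + 16 + 28\right) \left(-6\right) = 48 \left(-6\right) = -288$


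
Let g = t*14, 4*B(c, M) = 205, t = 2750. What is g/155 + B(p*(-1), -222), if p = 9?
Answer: 37155/124 ≈ 299.64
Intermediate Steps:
B(c, M) = 205/4 (B(c, M) = (1/4)*205 = 205/4)
g = 38500 (g = 2750*14 = 38500)
g/155 + B(p*(-1), -222) = 38500/155 + 205/4 = 38500*(1/155) + 205/4 = 7700/31 + 205/4 = 37155/124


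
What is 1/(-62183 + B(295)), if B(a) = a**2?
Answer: 1/24842 ≈ 4.0254e-5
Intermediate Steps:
1/(-62183 + B(295)) = 1/(-62183 + 295**2) = 1/(-62183 + 87025) = 1/24842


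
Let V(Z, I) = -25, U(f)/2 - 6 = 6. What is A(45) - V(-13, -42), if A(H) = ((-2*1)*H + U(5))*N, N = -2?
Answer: 157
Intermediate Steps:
U(f) = 24 (U(f) = 12 + 2*6 = 12 + 12 = 24)
A(H) = -48 + 4*H (A(H) = ((-2*1)*H + 24)*(-2) = (-2*H + 24)*(-2) = (24 - 2*H)*(-2) = -48 + 4*H)
A(45) - V(-13, -42) = (-48 + 4*45) - 1*(-25) = (-48 + 180) + 25 = 132 + 25 = 157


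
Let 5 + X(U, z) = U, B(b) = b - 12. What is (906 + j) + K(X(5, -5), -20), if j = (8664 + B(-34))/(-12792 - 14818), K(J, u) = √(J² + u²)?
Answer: 12779121/13805 ≈ 925.69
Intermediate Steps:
B(b) = -12 + b
X(U, z) = -5 + U
j = -4309/13805 (j = (8664 + (-12 - 34))/(-12792 - 14818) = (8664 - 46)/(-27610) = 8618*(-1/27610) = -4309/13805 ≈ -0.31213)
(906 + j) + K(X(5, -5), -20) = (906 - 4309/13805) + √((-5 + 5)² + (-20)²) = 12503021/13805 + √(0² + 400) = 12503021/13805 + √(0 + 400) = 12503021/13805 + √400 = 12503021/13805 + 20 = 12779121/13805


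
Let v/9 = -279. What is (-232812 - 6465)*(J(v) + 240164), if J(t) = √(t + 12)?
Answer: -57465721428 - 1674939*I*√51 ≈ -5.7466e+10 - 1.1961e+7*I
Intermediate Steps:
v = -2511 (v = 9*(-279) = -2511)
J(t) = √(12 + t)
(-232812 - 6465)*(J(v) + 240164) = (-232812 - 6465)*(√(12 - 2511) + 240164) = -239277*(√(-2499) + 240164) = -239277*(7*I*√51 + 240164) = -239277*(240164 + 7*I*√51) = -57465721428 - 1674939*I*√51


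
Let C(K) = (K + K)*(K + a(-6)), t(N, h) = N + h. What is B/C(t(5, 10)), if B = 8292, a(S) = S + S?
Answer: 1382/15 ≈ 92.133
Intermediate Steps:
a(S) = 2*S
C(K) = 2*K*(-12 + K) (C(K) = (K + K)*(K + 2*(-6)) = (2*K)*(K - 12) = (2*K)*(-12 + K) = 2*K*(-12 + K))
B/C(t(5, 10)) = 8292/((2*(5 + 10)*(-12 + (5 + 10)))) = 8292/((2*15*(-12 + 15))) = 8292/((2*15*3)) = 8292/90 = 8292*(1/90) = 1382/15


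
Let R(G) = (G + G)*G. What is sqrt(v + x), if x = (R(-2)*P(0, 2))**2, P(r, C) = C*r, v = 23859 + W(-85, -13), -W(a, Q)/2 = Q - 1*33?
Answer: sqrt(23951) ≈ 154.76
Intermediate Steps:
R(G) = 2*G**2 (R(G) = (2*G)*G = 2*G**2)
W(a, Q) = 66 - 2*Q (W(a, Q) = -2*(Q - 1*33) = -2*(Q - 33) = -2*(-33 + Q) = 66 - 2*Q)
v = 23951 (v = 23859 + (66 - 2*(-13)) = 23859 + (66 + 26) = 23859 + 92 = 23951)
x = 0 (x = ((2*(-2)**2)*(2*0))**2 = ((2*4)*0)**2 = (8*0)**2 = 0**2 = 0)
sqrt(v + x) = sqrt(23951 + 0) = sqrt(23951)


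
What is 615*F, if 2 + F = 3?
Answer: 615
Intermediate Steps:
F = 1 (F = -2 + 3 = 1)
615*F = 615*1 = 615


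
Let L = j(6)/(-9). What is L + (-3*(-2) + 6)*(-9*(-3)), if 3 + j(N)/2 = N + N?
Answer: 322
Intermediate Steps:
j(N) = -6 + 4*N (j(N) = -6 + 2*(N + N) = -6 + 2*(2*N) = -6 + 4*N)
L = -2 (L = (-6 + 4*6)/(-9) = (-6 + 24)*(-1/9) = 18*(-1/9) = -2)
L + (-3*(-2) + 6)*(-9*(-3)) = -2 + (-3*(-2) + 6)*(-9*(-3)) = -2 + (6 + 6)*27 = -2 + 12*27 = -2 + 324 = 322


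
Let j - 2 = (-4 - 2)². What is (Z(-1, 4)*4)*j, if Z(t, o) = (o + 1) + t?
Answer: 608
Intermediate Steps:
Z(t, o) = 1 + o + t (Z(t, o) = (1 + o) + t = 1 + o + t)
j = 38 (j = 2 + (-4 - 2)² = 2 + (-6)² = 2 + 36 = 38)
(Z(-1, 4)*4)*j = ((1 + 4 - 1)*4)*38 = (4*4)*38 = 16*38 = 608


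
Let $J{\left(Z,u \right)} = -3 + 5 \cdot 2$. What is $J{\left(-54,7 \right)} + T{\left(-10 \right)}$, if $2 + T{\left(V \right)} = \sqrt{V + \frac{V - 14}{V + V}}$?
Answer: $5 + \frac{2 i \sqrt{55}}{5} \approx 5.0 + 2.9665 i$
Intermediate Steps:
$T{\left(V \right)} = -2 + \sqrt{V + \frac{-14 + V}{2 V}}$ ($T{\left(V \right)} = -2 + \sqrt{V + \frac{V - 14}{V + V}} = -2 + \sqrt{V + \frac{-14 + V}{2 V}}$)
$J{\left(Z,u \right)} = 7$ ($J{\left(Z,u \right)} = -3 + 10 = 7$)
$J{\left(-54,7 \right)} + T{\left(-10 \right)} = 7 - \left(2 - \frac{\sqrt{2 - \frac{28}{-10} + 4 \left(-10\right)}}{2}\right) = 7 - \left(2 - \frac{\sqrt{2 - - \frac{14}{5} - 40}}{2}\right) = 7 - \left(2 - \frac{\sqrt{2 + \frac{14}{5} - 40}}{2}\right) = 7 - \left(2 - \frac{\sqrt{- \frac{176}{5}}}{2}\right) = 7 - \left(2 - \frac{\frac{4}{5} i \sqrt{55}}{2}\right) = 7 - \left(2 - \frac{2 i \sqrt{55}}{5}\right) = 5 + \frac{2 i \sqrt{55}}{5}$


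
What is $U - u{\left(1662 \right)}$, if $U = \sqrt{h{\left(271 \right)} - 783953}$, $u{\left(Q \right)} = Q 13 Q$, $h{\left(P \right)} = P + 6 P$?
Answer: $-35909172 + 2 i \sqrt{195514} \approx -3.5909 \cdot 10^{7} + 884.34 i$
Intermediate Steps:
$h{\left(P \right)} = 7 P$
$u{\left(Q \right)} = 13 Q^{2}$ ($u{\left(Q \right)} = 13 Q Q = 13 Q^{2}$)
$U = 2 i \sqrt{195514}$ ($U = \sqrt{7 \cdot 271 - 783953} = \sqrt{1897 - 783953} = \sqrt{-782056} = 2 i \sqrt{195514} \approx 884.34 i$)
$U - u{\left(1662 \right)} = 2 i \sqrt{195514} - 13 \cdot 1662^{2} = 2 i \sqrt{195514} - 13 \cdot 2762244 = 2 i \sqrt{195514} - 35909172 = -35909172 + 2 i \sqrt{195514}$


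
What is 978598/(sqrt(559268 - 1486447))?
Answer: -978598*I*sqrt(927179)/927179 ≈ -1016.3*I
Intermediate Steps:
978598/(sqrt(559268 - 1486447)) = 978598/(sqrt(-927179)) = 978598/((I*sqrt(927179))) = 978598*(-I*sqrt(927179)/927179) = -978598*I*sqrt(927179)/927179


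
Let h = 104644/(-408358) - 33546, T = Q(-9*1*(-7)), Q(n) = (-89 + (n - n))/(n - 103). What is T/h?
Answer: -18171931/273977642240 ≈ -6.6326e-5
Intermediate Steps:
Q(n) = -89/(-103 + n) (Q(n) = (-89 + 0)/(-103 + n) = -89/(-103 + n))
T = 89/40 (T = -89/(-103 - 9*1*(-7)) = -89/(-103 - 9*(-7)) = -89/(-103 + 63) = -89/(-40) = -89*(-1/40) = 89/40 ≈ 2.2250)
h = -6849441056/204179 (h = 104644*(-1/408358) - 33546 = -52322/204179 - 33546 = -6849441056/204179 ≈ -33546.)
T/h = 89/(40*(-6849441056/204179)) = (89/40)*(-204179/6849441056) = -18171931/273977642240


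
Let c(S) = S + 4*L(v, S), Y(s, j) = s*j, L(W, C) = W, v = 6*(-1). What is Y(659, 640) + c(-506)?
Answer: 421230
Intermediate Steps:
v = -6
Y(s, j) = j*s
c(S) = -24 + S (c(S) = S + 4*(-6) = S - 24 = -24 + S)
Y(659, 640) + c(-506) = 640*659 + (-24 - 506) = 421760 - 530 = 421230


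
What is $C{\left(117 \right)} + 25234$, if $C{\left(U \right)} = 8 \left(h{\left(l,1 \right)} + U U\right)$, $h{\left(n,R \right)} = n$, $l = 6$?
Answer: $134794$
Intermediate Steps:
$C{\left(U \right)} = 48 + 8 U^{2}$ ($C{\left(U \right)} = 8 \left(6 + U U\right) = 8 \left(6 + U^{2}\right) = 48 + 8 U^{2}$)
$C{\left(117 \right)} + 25234 = \left(48 + 8 \cdot 117^{2}\right) + 25234 = \left(48 + 8 \cdot 13689\right) + 25234 = \left(48 + 109512\right) + 25234 = 109560 + 25234 = 134794$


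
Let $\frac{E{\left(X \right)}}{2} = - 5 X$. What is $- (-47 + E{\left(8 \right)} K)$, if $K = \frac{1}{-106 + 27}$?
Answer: $\frac{3633}{79} \approx 45.987$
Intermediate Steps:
$E{\left(X \right)} = - 10 X$ ($E{\left(X \right)} = 2 \left(- 5 X\right) = - 10 X$)
$K = - \frac{1}{79}$ ($K = \frac{1}{-79} = - \frac{1}{79} \approx -0.012658$)
$- (-47 + E{\left(8 \right)} K) = - (-47 + \left(-10\right) 8 \left(- \frac{1}{79}\right)) = - (-47 - - \frac{80}{79}) = - (-47 + \frac{80}{79}) = \left(-1\right) \left(- \frac{3633}{79}\right) = \frac{3633}{79}$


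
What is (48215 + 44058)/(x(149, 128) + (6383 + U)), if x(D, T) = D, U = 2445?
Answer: 92273/8977 ≈ 10.279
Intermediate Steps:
(48215 + 44058)/(x(149, 128) + (6383 + U)) = (48215 + 44058)/(149 + (6383 + 2445)) = 92273/(149 + 8828) = 92273/8977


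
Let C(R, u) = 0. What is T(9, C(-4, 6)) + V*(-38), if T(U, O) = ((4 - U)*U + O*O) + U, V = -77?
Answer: 2890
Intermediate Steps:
T(U, O) = U + O**2 + U*(4 - U) (T(U, O) = (U*(4 - U) + O**2) + U = (O**2 + U*(4 - U)) + U = U + O**2 + U*(4 - U))
T(9, C(-4, 6)) + V*(-38) = (0**2 - 1*9**2 + 5*9) - 77*(-38) = (0 - 1*81 + 45) + 2926 = (0 - 81 + 45) + 2926 = -36 + 2926 = 2890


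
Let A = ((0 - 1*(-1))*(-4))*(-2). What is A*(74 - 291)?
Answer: -1736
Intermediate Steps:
A = 8 (A = ((0 + 1)*(-4))*(-2) = (1*(-4))*(-2) = -4*(-2) = 8)
A*(74 - 291) = 8*(74 - 291) = 8*(-217) = -1736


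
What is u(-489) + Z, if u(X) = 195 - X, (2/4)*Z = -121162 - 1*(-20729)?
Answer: -200182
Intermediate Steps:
Z = -200866 (Z = 2*(-121162 - 1*(-20729)) = 2*(-121162 + 20729) = 2*(-100433) = -200866)
u(-489) + Z = (195 - 1*(-489)) - 200866 = (195 + 489) - 200866 = 684 - 200866 = -200182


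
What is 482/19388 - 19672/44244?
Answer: -45009391/107225334 ≈ -0.41976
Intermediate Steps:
482/19388 - 19672/44244 = 482*(1/19388) - 19672*1/44244 = 241/9694 - 4918/11061 = -45009391/107225334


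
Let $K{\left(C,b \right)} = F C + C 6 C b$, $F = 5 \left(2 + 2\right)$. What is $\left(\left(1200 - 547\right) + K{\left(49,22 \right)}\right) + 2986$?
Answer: $321551$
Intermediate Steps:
$F = 20$ ($F = 5 \cdot 4 = 20$)
$K{\left(C,b \right)} = 20 C + 6 b C^{2}$ ($K{\left(C,b \right)} = 20 C + C 6 C b = 20 C + 6 C C b = 20 C + 6 C^{2} b = 20 C + 6 b C^{2}$)
$\left(\left(1200 - 547\right) + K{\left(49,22 \right)}\right) + 2986 = \left(\left(1200 - 547\right) + 2 \cdot 49 \left(10 + 3 \cdot 49 \cdot 22\right)\right) + 2986 = \left(\left(1200 - 547\right) + 2 \cdot 49 \left(10 + 3234\right)\right) + 2986 = \left(653 + 2 \cdot 49 \cdot 3244\right) + 2986 = \left(653 + 317912\right) + 2986 = 318565 + 2986 = 321551$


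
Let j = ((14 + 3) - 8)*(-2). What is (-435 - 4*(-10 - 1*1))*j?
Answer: 7038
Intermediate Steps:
j = -18 (j = (17 - 8)*(-2) = 9*(-2) = -18)
(-435 - 4*(-10 - 1*1))*j = (-435 - 4*(-10 - 1*1))*(-18) = (-435 - 4*(-10 - 1))*(-18) = (-435 - 4*(-11))*(-18) = (-435 + 44)*(-18) = -391*(-18) = 7038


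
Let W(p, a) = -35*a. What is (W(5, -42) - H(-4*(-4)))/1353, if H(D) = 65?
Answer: 1405/1353 ≈ 1.0384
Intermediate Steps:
(W(5, -42) - H(-4*(-4)))/1353 = (-35*(-42) - 1*65)/1353 = (1470 - 65)*(1/1353) = 1405*(1/1353) = 1405/1353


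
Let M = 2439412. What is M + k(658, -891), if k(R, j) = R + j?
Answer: 2439179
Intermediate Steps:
M + k(658, -891) = 2439412 + (658 - 891) = 2439412 - 233 = 2439179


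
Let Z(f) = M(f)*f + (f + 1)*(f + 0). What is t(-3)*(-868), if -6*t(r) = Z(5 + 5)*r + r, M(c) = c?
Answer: -91574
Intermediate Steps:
Z(f) = f**2 + f*(1 + f) (Z(f) = f*f + (f + 1)*(f + 0) = f**2 + (1 + f)*f = f**2 + f*(1 + f))
t(r) = -211*r/6 (t(r) = -(((5 + 5)*(1 + 2*(5 + 5)))*r + r)/6 = -((10*(1 + 2*10))*r + r)/6 = -((10*(1 + 20))*r + r)/6 = -((10*21)*r + r)/6 = -(210*r + r)/6 = -211*r/6)
t(-3)*(-868) = -211/6*(-3)*(-868) = (211/2)*(-868) = -91574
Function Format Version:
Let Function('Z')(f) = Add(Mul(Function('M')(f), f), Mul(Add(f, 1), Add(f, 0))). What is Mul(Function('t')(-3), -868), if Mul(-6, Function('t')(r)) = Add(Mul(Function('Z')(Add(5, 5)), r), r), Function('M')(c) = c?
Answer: -91574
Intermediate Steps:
Function('Z')(f) = Add(Pow(f, 2), Mul(f, Add(1, f))) (Function('Z')(f) = Add(Mul(f, f), Mul(Add(f, 1), Add(f, 0))) = Add(Pow(f, 2), Mul(Add(1, f), f)) = Add(Pow(f, 2), Mul(f, Add(1, f))))
Function('t')(r) = Mul(Rational(-211, 6), r) (Function('t')(r) = Mul(Rational(-1, 6), Add(Mul(Mul(Add(5, 5), Add(1, Mul(2, Add(5, 5)))), r), r)) = Mul(Rational(-1, 6), Add(Mul(Mul(10, Add(1, Mul(2, 10))), r), r)) = Mul(Rational(-1, 6), Add(Mul(Mul(10, Add(1, 20)), r), r)) = Mul(Rational(-1, 6), Add(Mul(Mul(10, 21), r), r)) = Mul(Rational(-1, 6), Add(Mul(210, r), r)) = Mul(Rational(-1, 6), Mul(211, r)) = Mul(Rational(-211, 6), r))
Mul(Function('t')(-3), -868) = Mul(Mul(Rational(-211, 6), -3), -868) = Mul(Rational(211, 2), -868) = -91574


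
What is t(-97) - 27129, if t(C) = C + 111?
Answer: -27115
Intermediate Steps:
t(C) = 111 + C
t(-97) - 27129 = (111 - 97) - 27129 = 14 - 27129 = -27115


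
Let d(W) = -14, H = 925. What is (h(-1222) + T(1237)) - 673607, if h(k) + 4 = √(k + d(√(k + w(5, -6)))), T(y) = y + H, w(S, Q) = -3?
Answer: -671449 + 2*I*√309 ≈ -6.7145e+5 + 35.157*I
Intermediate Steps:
T(y) = 925 + y (T(y) = y + 925 = 925 + y)
h(k) = -4 + √(-14 + k) (h(k) = -4 + √(k - 14) = -4 + √(-14 + k))
(h(-1222) + T(1237)) - 673607 = ((-4 + √(-14 - 1222)) + (925 + 1237)) - 673607 = ((-4 + √(-1236)) + 2162) - 673607 = ((-4 + 2*I*√309) + 2162) - 673607 = (2158 + 2*I*√309) - 673607 = -671449 + 2*I*√309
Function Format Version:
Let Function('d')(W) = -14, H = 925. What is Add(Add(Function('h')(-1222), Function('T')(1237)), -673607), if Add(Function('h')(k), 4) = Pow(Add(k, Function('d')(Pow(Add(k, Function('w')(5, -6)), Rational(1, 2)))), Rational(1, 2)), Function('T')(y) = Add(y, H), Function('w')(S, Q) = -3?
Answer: Add(-671449, Mul(2, I, Pow(309, Rational(1, 2)))) ≈ Add(-6.7145e+5, Mul(35.157, I))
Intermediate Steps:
Function('T')(y) = Add(925, y) (Function('T')(y) = Add(y, 925) = Add(925, y))
Function('h')(k) = Add(-4, Pow(Add(-14, k), Rational(1, 2))) (Function('h')(k) = Add(-4, Pow(Add(k, -14), Rational(1, 2))) = Add(-4, Pow(Add(-14, k), Rational(1, 2))))
Add(Add(Function('h')(-1222), Function('T')(1237)), -673607) = Add(Add(Add(-4, Pow(Add(-14, -1222), Rational(1, 2))), Add(925, 1237)), -673607) = Add(Add(Add(-4, Pow(-1236, Rational(1, 2))), 2162), -673607) = Add(Add(Add(-4, Mul(2, I, Pow(309, Rational(1, 2)))), 2162), -673607) = Add(Add(2158, Mul(2, I, Pow(309, Rational(1, 2)))), -673607) = Add(-671449, Mul(2, I, Pow(309, Rational(1, 2))))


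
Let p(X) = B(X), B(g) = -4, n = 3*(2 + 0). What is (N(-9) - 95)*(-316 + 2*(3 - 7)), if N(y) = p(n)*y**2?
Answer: 135756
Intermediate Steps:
n = 6 (n = 3*2 = 6)
p(X) = -4
N(y) = -4*y**2
(N(-9) - 95)*(-316 + 2*(3 - 7)) = (-4*(-9)**2 - 95)*(-316 + 2*(3 - 7)) = (-4*81 - 95)*(-316 + 2*(-4)) = (-324 - 95)*(-316 - 8) = -419*(-324) = 135756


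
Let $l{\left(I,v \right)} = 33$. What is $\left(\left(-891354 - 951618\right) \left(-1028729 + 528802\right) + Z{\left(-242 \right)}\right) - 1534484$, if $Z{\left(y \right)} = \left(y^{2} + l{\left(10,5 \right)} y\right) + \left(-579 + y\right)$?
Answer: $921349978317$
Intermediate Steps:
$Z{\left(y \right)} = -579 + y^{2} + 34 y$ ($Z{\left(y \right)} = \left(y^{2} + 33 y\right) + \left(-579 + y\right) = -579 + y^{2} + 34 y$)
$\left(\left(-891354 - 951618\right) \left(-1028729 + 528802\right) + Z{\left(-242 \right)}\right) - 1534484 = \left(\left(-891354 - 951618\right) \left(-1028729 + 528802\right) + \left(-579 + \left(-242\right)^{2} + 34 \left(-242\right)\right)\right) - 1534484 = \left(\left(-1842972\right) \left(-499927\right) - -49757\right) - 1534484 = \left(921351463044 + 49757\right) - 1534484 = 921351512801 - 1534484 = 921349978317$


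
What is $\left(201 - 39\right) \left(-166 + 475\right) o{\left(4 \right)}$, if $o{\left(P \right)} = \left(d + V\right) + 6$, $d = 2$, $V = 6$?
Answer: $700812$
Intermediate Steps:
$o{\left(P \right)} = 14$ ($o{\left(P \right)} = \left(2 + 6\right) + 6 = 8 + 6 = 14$)
$\left(201 - 39\right) \left(-166 + 475\right) o{\left(4 \right)} = \left(201 - 39\right) \left(-166 + 475\right) 14 = 162 \cdot 309 \cdot 14 = 50058 \cdot 14 = 700812$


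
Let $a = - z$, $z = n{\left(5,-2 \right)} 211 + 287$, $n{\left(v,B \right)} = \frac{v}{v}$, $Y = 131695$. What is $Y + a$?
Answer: $131197$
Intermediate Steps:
$n{\left(v,B \right)} = 1$
$z = 498$ ($z = 1 \cdot 211 + 287 = 211 + 287 = 498$)
$a = -498$ ($a = \left(-1\right) 498 = -498$)
$Y + a = 131695 - 498 = 131197$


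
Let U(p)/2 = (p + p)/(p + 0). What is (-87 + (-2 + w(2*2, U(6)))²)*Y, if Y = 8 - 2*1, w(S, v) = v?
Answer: -498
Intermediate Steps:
U(p) = 4 (U(p) = 2*((p + p)/(p + 0)) = 2*((2*p)/p) = 2*2 = 4)
Y = 6 (Y = 8 - 2 = 6)
(-87 + (-2 + w(2*2, U(6)))²)*Y = (-87 + (-2 + 4)²)*6 = (-87 + 2²)*6 = (-87 + 4)*6 = -83*6 = -498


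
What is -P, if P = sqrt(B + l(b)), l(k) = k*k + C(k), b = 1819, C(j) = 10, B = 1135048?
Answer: -sqrt(4443819) ≈ -2108.0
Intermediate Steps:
l(k) = 10 + k**2 (l(k) = k*k + 10 = k**2 + 10 = 10 + k**2)
P = sqrt(4443819) (P = sqrt(1135048 + (10 + 1819**2)) = sqrt(1135048 + (10 + 3308761)) = sqrt(1135048 + 3308771) = sqrt(4443819) ≈ 2108.0)
-P = -sqrt(4443819)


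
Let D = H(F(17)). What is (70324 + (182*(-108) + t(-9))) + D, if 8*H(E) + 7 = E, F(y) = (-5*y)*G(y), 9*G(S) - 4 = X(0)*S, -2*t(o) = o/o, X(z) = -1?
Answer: 1824551/36 ≈ 50682.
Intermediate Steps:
t(o) = -½ (t(o) = -o/(2*o) = -½*1 = -½)
G(S) = 4/9 - S/9 (G(S) = 4/9 + (-S)/9 = 4/9 - S/9)
F(y) = -5*y*(4/9 - y/9) (F(y) = (-5*y)*(4/9 - y/9) = -5*y*(4/9 - y/9))
H(E) = -7/8 + E/8
D = 521/36 (D = -7/8 + ((5/9)*17*(-4 + 17))/8 = -7/8 + ((5/9)*17*13)/8 = -7/8 + (⅛)*(1105/9) = -7/8 + 1105/72 = 521/36 ≈ 14.472)
(70324 + (182*(-108) + t(-9))) + D = (70324 + (182*(-108) - ½)) + 521/36 = (70324 + (-19656 - ½)) + 521/36 = (70324 - 39313/2) + 521/36 = 101335/2 + 521/36 = 1824551/36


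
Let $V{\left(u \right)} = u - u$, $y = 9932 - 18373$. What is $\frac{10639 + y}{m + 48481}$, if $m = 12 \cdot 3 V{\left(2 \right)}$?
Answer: $\frac{2198}{48481} \approx 0.045337$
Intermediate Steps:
$y = -8441$ ($y = 9932 - 18373 = -8441$)
$V{\left(u \right)} = 0$
$m = 0$ ($m = 12 \cdot 3 \cdot 0 = 36 \cdot 0 = 0$)
$\frac{10639 + y}{m + 48481} = \frac{10639 - 8441}{0 + 48481} = \frac{2198}{48481}$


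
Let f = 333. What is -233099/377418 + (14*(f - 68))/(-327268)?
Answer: -9710758039/15439604253 ≈ -0.62895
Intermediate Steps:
-233099/377418 + (14*(f - 68))/(-327268) = -233099/377418 + (14*(333 - 68))/(-327268) = -233099*1/377418 + (14*265)*(-1/327268) = -233099/377418 + 3710*(-1/327268) = -233099/377418 - 1855/163634 = -9710758039/15439604253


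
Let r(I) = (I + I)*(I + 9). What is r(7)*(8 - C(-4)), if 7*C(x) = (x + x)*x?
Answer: 768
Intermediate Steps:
C(x) = 2*x²/7 (C(x) = ((x + x)*x)/7 = ((2*x)*x)/7 = (2*x²)/7 = 2*x²/7)
r(I) = 2*I*(9 + I) (r(I) = (2*I)*(9 + I) = 2*I*(9 + I))
r(7)*(8 - C(-4)) = (2*7*(9 + 7))*(8 - 2*(-4)²/7) = (2*7*16)*(8 - 2*16/7) = 224*(8 - 1*32/7) = 224*(8 - 32/7) = 224*(24/7) = 768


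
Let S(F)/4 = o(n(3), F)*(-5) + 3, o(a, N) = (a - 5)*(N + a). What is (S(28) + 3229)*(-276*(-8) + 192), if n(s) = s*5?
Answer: -12861600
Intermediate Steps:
n(s) = 5*s
o(a, N) = (-5 + a)*(N + a)
S(F) = -2988 - 200*F (S(F) = 4*(((5*3)² - 5*F - 25*3 + F*(5*3))*(-5) + 3) = 4*((15² - 5*F - 5*15 + F*15)*(-5) + 3) = 4*((225 - 5*F - 75 + 15*F)*(-5) + 3) = 4*((150 + 10*F)*(-5) + 3) = 4*((-750 - 50*F) + 3) = 4*(-747 - 50*F) = -2988 - 200*F)
(S(28) + 3229)*(-276*(-8) + 192) = ((-2988 - 200*28) + 3229)*(-276*(-8) + 192) = ((-2988 - 5600) + 3229)*(2208 + 192) = (-8588 + 3229)*2400 = -5359*2400 = -12861600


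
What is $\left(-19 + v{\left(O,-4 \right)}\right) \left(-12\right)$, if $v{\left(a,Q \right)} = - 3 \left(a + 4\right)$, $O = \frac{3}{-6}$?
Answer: $354$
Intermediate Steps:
$O = - \frac{1}{2}$ ($O = 3 \left(- \frac{1}{6}\right) = - \frac{1}{2} \approx -0.5$)
$v{\left(a,Q \right)} = -12 - 3 a$ ($v{\left(a,Q \right)} = - 3 \left(4 + a\right) = -12 - 3 a$)
$\left(-19 + v{\left(O,-4 \right)}\right) \left(-12\right) = \left(-19 - \frac{21}{2}\right) \left(-12\right) = \left(- \frac{59}{2}\right) \left(-12\right) = 354$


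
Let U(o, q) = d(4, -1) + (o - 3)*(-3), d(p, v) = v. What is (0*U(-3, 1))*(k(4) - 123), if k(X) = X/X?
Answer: 0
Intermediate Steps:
U(o, q) = 8 - 3*o (U(o, q) = -1 + (o - 3)*(-3) = -1 + (-3 + o)*(-3) = -1 + (9 - 3*o) = 8 - 3*o)
k(X) = 1
(0*U(-3, 1))*(k(4) - 123) = (0*(8 - 3*(-3)))*(1 - 123) = (0*(8 + 9))*(-122) = (0*17)*(-122) = 0*(-122) = 0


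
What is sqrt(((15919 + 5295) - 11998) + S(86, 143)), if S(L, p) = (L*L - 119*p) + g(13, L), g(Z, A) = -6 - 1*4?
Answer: I*sqrt(415) ≈ 20.372*I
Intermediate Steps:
g(Z, A) = -10 (g(Z, A) = -6 - 4 = -10)
S(L, p) = -10 + L**2 - 119*p (S(L, p) = (L*L - 119*p) - 10 = (L**2 - 119*p) - 10 = -10 + L**2 - 119*p)
sqrt(((15919 + 5295) - 11998) + S(86, 143)) = sqrt(((15919 + 5295) - 11998) + (-10 + 86**2 - 119*143)) = sqrt((21214 - 11998) + (-10 + 7396 - 17017)) = sqrt(9216 - 9631) = sqrt(-415) = I*sqrt(415)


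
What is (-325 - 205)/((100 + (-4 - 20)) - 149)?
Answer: 530/73 ≈ 7.2603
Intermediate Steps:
(-325 - 205)/((100 + (-4 - 20)) - 149) = -530/((100 - 24) - 149) = -530/(76 - 149) = -530/(-73) = -530*(-1/73) = 530/73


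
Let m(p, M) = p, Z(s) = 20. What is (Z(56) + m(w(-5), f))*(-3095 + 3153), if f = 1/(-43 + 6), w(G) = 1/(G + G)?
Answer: 5771/5 ≈ 1154.2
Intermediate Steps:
w(G) = 1/(2*G)
f = -1/37 (f = 1/(-37) = -1/37 ≈ -0.027027)
(Z(56) + m(w(-5), f))*(-3095 + 3153) = (20 + (½)/(-5))*(-3095 + 3153) = (20 + (½)*(-⅕))*58 = (20 - ⅒)*58 = (199/10)*58 = 5771/5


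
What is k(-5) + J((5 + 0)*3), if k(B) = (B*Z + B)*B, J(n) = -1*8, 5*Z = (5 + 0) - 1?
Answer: 37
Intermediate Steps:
Z = ⅘ (Z = ((5 + 0) - 1)/5 = (5 - 1)/5 = (⅕)*4 = ⅘ ≈ 0.80000)
J(n) = -8
k(B) = 9*B²/5 (k(B) = (B*(⅘) + B)*B = (4*B/5 + B)*B = (9*B/5)*B = 9*B²/5)
k(-5) + J((5 + 0)*3) = (9/5)*(-5)² - 8 = (9/5)*25 - 8 = 45 - 8 = 37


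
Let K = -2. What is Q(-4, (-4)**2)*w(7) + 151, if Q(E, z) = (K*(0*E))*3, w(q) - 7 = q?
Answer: 151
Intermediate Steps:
w(q) = 7 + q
Q(E, z) = 0 (Q(E, z) = -0*E*3 = -2*0*3 = 0*3 = 0)
Q(-4, (-4)**2)*w(7) + 151 = 0*(7 + 7) + 151 = 0*14 + 151 = 0 + 151 = 151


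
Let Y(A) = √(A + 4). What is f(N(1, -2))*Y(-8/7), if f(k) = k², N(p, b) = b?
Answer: 8*√35/7 ≈ 6.7612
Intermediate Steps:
Y(A) = √(4 + A)
f(N(1, -2))*Y(-8/7) = (-2)²*√(4 - 8/7) = 4*√(4 - 8*⅐) = 4*√(4 - 8/7) = 4*√(20/7) = 4*(2*√35/7) = 8*√35/7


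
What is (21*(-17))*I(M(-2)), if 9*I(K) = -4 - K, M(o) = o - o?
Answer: 476/3 ≈ 158.67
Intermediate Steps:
M(o) = 0
I(K) = -4/9 - K/9 (I(K) = (-4 - K)/9 = -4/9 - K/9)
(21*(-17))*I(M(-2)) = (21*(-17))*(-4/9 - ⅑*0) = -357*(-4/9 + 0) = -357*(-4/9) = 476/3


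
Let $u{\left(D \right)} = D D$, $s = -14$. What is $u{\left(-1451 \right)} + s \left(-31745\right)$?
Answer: $2549831$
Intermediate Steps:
$u{\left(D \right)} = D^{2}$
$u{\left(-1451 \right)} + s \left(-31745\right) = \left(-1451\right)^{2} - -444430 = 2105401 + 444430 = 2549831$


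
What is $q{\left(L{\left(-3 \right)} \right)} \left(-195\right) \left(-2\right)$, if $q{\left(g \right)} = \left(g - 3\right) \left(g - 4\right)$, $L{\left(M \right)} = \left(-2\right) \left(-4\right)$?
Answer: $7800$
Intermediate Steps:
$L{\left(M \right)} = 8$
$q{\left(g \right)} = \left(-4 + g\right) \left(-3 + g\right)$ ($q{\left(g \right)} = \left(-3 + g\right) \left(-4 + g\right) = \left(-4 + g\right) \left(-3 + g\right)$)
$q{\left(L{\left(-3 \right)} \right)} \left(-195\right) \left(-2\right) = \left(12 + 8^{2} - 56\right) \left(-195\right) \left(-2\right) = \left(12 + 64 - 56\right) \left(-195\right) \left(-2\right) = 20 \left(-195\right) \left(-2\right) = \left(-3900\right) \left(-2\right) = 7800$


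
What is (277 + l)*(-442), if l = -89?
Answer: -83096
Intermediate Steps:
(277 + l)*(-442) = (277 - 89)*(-442) = 188*(-442) = -83096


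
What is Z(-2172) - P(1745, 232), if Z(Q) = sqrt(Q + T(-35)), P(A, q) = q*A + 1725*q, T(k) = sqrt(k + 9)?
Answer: -805040 + sqrt(-2172 + I*sqrt(26)) ≈ -8.0504e+5 + 46.605*I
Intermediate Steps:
T(k) = sqrt(9 + k)
P(A, q) = 1725*q + A*q (P(A, q) = A*q + 1725*q = 1725*q + A*q)
Z(Q) = sqrt(Q + I*sqrt(26)) (Z(Q) = sqrt(Q + sqrt(9 - 35)) = sqrt(Q + sqrt(-26)) = sqrt(Q + I*sqrt(26)))
Z(-2172) - P(1745, 232) = sqrt(-2172 + I*sqrt(26)) - 232*(1725 + 1745) = sqrt(-2172 + I*sqrt(26)) - 232*3470 = sqrt(-2172 + I*sqrt(26)) - 1*805040 = sqrt(-2172 + I*sqrt(26)) - 805040 = -805040 + sqrt(-2172 + I*sqrt(26))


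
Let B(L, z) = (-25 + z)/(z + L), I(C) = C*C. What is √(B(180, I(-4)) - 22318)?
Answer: I*√4374337/14 ≈ 149.39*I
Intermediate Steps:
I(C) = C²
B(L, z) = (-25 + z)/(L + z)
√(B(180, I(-4)) - 22318) = √((-25 + (-4)²)/(180 + (-4)²) - 22318) = √((-25 + 16)/(180 + 16) - 22318) = √(-9/196 - 22318) = √(-4374337/196) = I*√4374337/14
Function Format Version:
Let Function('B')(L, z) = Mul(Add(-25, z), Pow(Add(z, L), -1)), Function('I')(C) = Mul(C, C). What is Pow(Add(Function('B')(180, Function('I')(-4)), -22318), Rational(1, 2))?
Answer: Mul(Rational(1, 14), I, Pow(4374337, Rational(1, 2))) ≈ Mul(149.39, I)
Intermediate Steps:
Function('I')(C) = Pow(C, 2)
Function('B')(L, z) = Mul(Pow(Add(L, z), -1), Add(-25, z)) (Function('B')(L, z) = Mul(Add(-25, z), Pow(Add(L, z), -1)) = Mul(Pow(Add(L, z), -1), Add(-25, z)))
Pow(Add(Function('B')(180, Function('I')(-4)), -22318), Rational(1, 2)) = Pow(Add(Mul(Pow(Add(180, Pow(-4, 2)), -1), Add(-25, Pow(-4, 2))), -22318), Rational(1, 2)) = Pow(Add(Mul(Pow(Add(180, 16), -1), Add(-25, 16)), -22318), Rational(1, 2)) = Pow(Add(Mul(Pow(196, -1), -9), -22318), Rational(1, 2)) = Pow(Add(Mul(Rational(1, 196), -9), -22318), Rational(1, 2)) = Pow(Add(Rational(-9, 196), -22318), Rational(1, 2)) = Pow(Rational(-4374337, 196), Rational(1, 2)) = Mul(Rational(1, 14), I, Pow(4374337, Rational(1, 2)))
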